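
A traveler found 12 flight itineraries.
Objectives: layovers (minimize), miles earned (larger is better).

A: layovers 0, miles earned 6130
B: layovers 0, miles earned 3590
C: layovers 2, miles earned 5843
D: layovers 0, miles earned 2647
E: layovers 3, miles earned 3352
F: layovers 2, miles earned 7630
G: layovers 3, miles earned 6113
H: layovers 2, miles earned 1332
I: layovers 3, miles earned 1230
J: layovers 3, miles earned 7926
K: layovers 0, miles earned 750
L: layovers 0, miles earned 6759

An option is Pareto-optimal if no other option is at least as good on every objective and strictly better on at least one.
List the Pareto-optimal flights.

F, J, L

A: dominated by L (layovers 0≤0, miles earned 6759≥6130).
B: dominated by A (layovers 0≤0, miles earned 6130≥3590).
C: dominated by A (layovers 0≤2, miles earned 6130≥5843).
D: dominated by A (layovers 0≤0, miles earned 6130≥2647).
E: dominated by A (layovers 0≤3, miles earned 6130≥3352).
F: not dominated.
G: dominated by A (layovers 0≤3, miles earned 6130≥6113).
H: dominated by A (layovers 0≤2, miles earned 6130≥1332).
I: dominated by A (layovers 0≤3, miles earned 6130≥1230).
J: not dominated (best miles earned).
K: dominated by A (layovers 0≤0, miles earned 6130≥750).
L: not dominated.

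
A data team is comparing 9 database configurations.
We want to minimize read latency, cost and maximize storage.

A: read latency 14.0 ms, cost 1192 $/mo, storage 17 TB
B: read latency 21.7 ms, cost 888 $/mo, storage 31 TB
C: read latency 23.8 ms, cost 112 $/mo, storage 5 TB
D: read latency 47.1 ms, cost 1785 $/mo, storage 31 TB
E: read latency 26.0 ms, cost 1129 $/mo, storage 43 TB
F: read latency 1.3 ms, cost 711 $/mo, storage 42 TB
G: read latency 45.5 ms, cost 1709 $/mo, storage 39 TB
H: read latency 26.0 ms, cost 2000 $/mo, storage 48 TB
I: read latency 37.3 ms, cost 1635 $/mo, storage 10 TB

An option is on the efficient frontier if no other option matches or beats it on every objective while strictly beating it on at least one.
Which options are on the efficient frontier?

C, E, F, H

A: dominated by F (read latency 1.3≤14.0, cost 711≤1192, storage 42≥17).
B: dominated by F (read latency 1.3≤21.7, cost 711≤888, storage 42≥31).
C: not dominated (best cost).
D: dominated by B (read latency 21.7≤47.1, cost 888≤1785, storage 31≥31).
E: not dominated.
F: not dominated (best read latency).
G: dominated by E (read latency 26.0≤45.5, cost 1129≤1709, storage 43≥39).
H: not dominated (best storage).
I: dominated by A (read latency 14.0≤37.3, cost 1192≤1635, storage 17≥10).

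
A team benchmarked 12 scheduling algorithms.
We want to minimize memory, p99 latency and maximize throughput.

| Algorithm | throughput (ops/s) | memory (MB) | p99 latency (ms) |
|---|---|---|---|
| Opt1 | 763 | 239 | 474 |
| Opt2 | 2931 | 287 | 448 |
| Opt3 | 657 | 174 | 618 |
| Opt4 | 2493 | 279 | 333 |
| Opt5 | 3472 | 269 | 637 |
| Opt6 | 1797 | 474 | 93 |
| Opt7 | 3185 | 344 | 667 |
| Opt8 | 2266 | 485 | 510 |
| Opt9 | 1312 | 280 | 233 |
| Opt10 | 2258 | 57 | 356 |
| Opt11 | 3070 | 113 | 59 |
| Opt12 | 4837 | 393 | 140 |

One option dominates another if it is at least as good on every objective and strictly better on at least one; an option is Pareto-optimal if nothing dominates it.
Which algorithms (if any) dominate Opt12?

none

Opt1: worse on throughput (763 vs 4837).
Opt2: worse on throughput (2931 vs 4837).
Opt3: worse on throughput (657 vs 4837).
Opt4: worse on throughput (2493 vs 4837).
Opt5: worse on throughput (3472 vs 4837).
Opt6: worse on throughput (1797 vs 4837).
Opt7: worse on throughput (3185 vs 4837).
Opt8: worse on throughput (2266 vs 4837).
Opt9: worse on throughput (1312 vs 4837).
Opt10: worse on throughput (2258 vs 4837).
Opt11: worse on throughput (3070 vs 4837).
No option dominates Opt12.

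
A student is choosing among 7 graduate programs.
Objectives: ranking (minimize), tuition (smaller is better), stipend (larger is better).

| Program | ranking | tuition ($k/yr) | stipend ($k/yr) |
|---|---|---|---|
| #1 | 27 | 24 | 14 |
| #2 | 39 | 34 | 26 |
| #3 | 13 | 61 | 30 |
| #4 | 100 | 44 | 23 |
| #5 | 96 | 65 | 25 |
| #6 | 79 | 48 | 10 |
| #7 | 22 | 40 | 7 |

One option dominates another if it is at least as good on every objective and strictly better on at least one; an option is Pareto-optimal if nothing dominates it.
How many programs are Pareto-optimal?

#1: not dominated (best tuition).
#2: not dominated.
#3: not dominated (best ranking).
#4: dominated by #2 (ranking 39≤100, tuition 34≤44, stipend 26≥23).
#5: dominated by #2 (ranking 39≤96, tuition 34≤65, stipend 26≥25).
#6: dominated by #1 (ranking 27≤79, tuition 24≤48, stipend 14≥10).
#7: not dominated.
Pareto-optimal: #1, #2, #3, #7 → 4.

4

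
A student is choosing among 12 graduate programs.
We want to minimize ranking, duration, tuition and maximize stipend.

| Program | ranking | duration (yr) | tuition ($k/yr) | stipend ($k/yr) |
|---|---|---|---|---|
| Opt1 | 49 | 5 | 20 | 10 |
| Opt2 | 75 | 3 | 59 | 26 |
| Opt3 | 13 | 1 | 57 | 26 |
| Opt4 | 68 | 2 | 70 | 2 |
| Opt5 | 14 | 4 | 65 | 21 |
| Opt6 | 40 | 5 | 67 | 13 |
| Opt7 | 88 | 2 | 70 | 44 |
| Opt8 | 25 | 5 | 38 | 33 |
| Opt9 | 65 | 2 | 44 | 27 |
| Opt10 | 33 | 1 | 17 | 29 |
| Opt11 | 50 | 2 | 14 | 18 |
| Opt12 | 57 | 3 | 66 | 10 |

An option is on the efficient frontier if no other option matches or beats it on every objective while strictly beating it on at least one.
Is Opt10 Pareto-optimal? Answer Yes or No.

Yes

Opt1: worse on ranking (49 vs 33).
Opt2: worse on ranking (75 vs 33).
Opt3: worse on tuition (57 vs 17).
Opt4: worse on ranking (68 vs 33).
Opt5: worse on duration (4 vs 1).
Opt6: worse on ranking (40 vs 33).
Opt7: worse on ranking (88 vs 33).
Opt8: worse on duration (5 vs 1).
Opt9: worse on ranking (65 vs 33).
Opt11: worse on ranking (50 vs 33).
Opt12: worse on ranking (57 vs 33).
No option is at least as good as Opt10 on every objective and strictly better on one.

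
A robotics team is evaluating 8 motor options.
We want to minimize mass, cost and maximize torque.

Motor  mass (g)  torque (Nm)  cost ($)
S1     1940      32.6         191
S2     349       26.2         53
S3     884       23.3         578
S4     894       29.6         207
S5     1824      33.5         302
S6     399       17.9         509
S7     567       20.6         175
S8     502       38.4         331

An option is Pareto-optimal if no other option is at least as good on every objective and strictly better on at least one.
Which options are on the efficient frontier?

S1, S2, S4, S5, S8

S1: not dominated.
S2: not dominated (best mass).
S3: dominated by S2 (mass 349≤884, torque 26.2≥23.3, cost 53≤578).
S4: not dominated.
S5: not dominated.
S6: dominated by S2 (mass 349≤399, torque 26.2≥17.9, cost 53≤509).
S7: dominated by S2 (mass 349≤567, torque 26.2≥20.6, cost 53≤175).
S8: not dominated (best torque).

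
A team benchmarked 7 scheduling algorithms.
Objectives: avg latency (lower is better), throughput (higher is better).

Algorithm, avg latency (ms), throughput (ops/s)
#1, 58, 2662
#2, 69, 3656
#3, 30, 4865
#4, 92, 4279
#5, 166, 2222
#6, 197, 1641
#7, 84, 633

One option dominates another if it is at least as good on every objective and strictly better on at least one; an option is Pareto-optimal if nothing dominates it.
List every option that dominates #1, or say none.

#3: avg latency 30≤58, throughput 4865≥2662 — dominates #1.
Others (#2, #4, #5, #6, #7) are each worse than #1 on at least one objective.

#3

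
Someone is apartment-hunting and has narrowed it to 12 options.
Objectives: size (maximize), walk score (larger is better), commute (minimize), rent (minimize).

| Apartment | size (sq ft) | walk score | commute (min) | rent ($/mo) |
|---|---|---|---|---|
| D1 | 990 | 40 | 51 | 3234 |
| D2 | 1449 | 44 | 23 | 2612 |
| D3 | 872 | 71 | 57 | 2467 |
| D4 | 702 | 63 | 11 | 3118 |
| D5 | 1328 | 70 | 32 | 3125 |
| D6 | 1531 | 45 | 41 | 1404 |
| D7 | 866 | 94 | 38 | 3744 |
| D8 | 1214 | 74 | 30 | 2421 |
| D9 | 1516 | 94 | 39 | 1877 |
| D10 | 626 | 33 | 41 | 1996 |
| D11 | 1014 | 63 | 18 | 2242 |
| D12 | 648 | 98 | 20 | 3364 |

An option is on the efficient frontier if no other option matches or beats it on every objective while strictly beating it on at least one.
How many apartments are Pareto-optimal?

D1: dominated by D2 (size 1449≥990, walk score 44≥40, commute 23≤51, rent 2612≤3234).
D2: not dominated.
D3: dominated by D8 (size 1214≥872, walk score 74≥71, commute 30≤57, rent 2421≤2467).
D4: not dominated (best commute).
D5: not dominated.
D6: not dominated (best size).
D7: not dominated.
D8: not dominated.
D9: not dominated.
D10: dominated by D6 (size 1531≥626, walk score 45≥33, commute 41≤41, rent 1404≤1996).
D11: not dominated.
D12: not dominated (best walk score).
Pareto-optimal: D2, D4, D5, D6, D7, D8, D9, D11, D12 → 9.

9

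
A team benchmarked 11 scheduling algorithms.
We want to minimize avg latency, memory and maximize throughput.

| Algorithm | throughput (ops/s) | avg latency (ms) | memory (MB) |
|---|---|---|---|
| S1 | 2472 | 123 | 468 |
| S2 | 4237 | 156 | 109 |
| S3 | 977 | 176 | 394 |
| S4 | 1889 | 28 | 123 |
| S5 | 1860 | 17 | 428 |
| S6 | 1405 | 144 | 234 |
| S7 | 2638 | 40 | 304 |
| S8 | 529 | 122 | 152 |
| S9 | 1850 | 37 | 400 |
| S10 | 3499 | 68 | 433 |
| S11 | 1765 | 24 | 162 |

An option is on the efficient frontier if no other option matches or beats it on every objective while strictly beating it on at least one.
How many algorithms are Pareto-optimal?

S1: dominated by S7 (throughput 2638≥2472, avg latency 40≤123, memory 304≤468).
S2: not dominated (best throughput).
S3: dominated by S2 (throughput 4237≥977, avg latency 156≤176, memory 109≤394).
S4: not dominated.
S5: not dominated (best avg latency).
S6: dominated by S4 (throughput 1889≥1405, avg latency 28≤144, memory 123≤234).
S7: not dominated.
S8: dominated by S4 (throughput 1889≥529, avg latency 28≤122, memory 123≤152).
S9: dominated by S4 (throughput 1889≥1850, avg latency 28≤37, memory 123≤400).
S10: not dominated.
S11: not dominated.
Pareto-optimal: S2, S4, S5, S7, S10, S11 → 6.

6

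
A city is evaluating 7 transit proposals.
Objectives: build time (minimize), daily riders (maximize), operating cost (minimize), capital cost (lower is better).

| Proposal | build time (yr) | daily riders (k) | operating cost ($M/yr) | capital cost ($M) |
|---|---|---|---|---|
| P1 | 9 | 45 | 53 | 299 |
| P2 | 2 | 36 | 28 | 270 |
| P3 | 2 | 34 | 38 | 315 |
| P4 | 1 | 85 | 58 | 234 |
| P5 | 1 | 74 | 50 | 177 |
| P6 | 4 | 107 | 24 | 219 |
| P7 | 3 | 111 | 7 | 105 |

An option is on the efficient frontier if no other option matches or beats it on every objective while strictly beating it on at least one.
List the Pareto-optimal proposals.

P1: dominated by P5 (build time 1≤9, daily riders 74≥45, operating cost 50≤53, capital cost 177≤299).
P2: not dominated.
P3: dominated by P2 (build time 2≤2, daily riders 36≥34, operating cost 28≤38, capital cost 270≤315).
P4: not dominated.
P5: not dominated.
P6: dominated by P7 (build time 3≤4, daily riders 111≥107, operating cost 7≤24, capital cost 105≤219).
P7: not dominated (best daily riders).

P2, P4, P5, P7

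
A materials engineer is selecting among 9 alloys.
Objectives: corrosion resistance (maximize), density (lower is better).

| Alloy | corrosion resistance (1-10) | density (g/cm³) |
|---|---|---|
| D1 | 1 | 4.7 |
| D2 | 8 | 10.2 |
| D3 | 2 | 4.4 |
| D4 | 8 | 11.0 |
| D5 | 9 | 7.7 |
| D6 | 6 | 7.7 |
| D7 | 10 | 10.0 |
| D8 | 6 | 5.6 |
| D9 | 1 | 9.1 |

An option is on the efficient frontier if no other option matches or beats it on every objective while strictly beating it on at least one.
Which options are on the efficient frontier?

D1: dominated by D3 (corrosion resistance 2≥1, density 4.4≤4.7).
D2: dominated by D5 (corrosion resistance 9≥8, density 7.7≤10.2).
D3: not dominated (best density).
D4: dominated by D2 (corrosion resistance 8≥8, density 10.2≤11.0).
D5: not dominated.
D6: dominated by D5 (corrosion resistance 9≥6, density 7.7≤7.7).
D7: not dominated (best corrosion resistance).
D8: not dominated.
D9: dominated by D1 (corrosion resistance 1≥1, density 4.7≤9.1).

D3, D5, D7, D8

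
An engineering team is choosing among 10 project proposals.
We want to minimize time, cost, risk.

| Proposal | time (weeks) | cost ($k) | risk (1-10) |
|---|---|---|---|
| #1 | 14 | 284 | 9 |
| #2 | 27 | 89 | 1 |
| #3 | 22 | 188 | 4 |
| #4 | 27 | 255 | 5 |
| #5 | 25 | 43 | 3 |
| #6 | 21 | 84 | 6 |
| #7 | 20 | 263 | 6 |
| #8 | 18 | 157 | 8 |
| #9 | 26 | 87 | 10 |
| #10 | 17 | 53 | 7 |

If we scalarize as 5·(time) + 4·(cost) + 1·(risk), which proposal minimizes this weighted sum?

#1: 5·14 + 4·284 + 1·9 = 1215
#2: 5·27 + 4·89 + 1·1 = 492
#3: 5·22 + 4·188 + 1·4 = 866
#4: 5·27 + 4·255 + 1·5 = 1160
#5: 5·25 + 4·43 + 1·3 = 300
#6: 5·21 + 4·84 + 1·6 = 447
#7: 5·20 + 4·263 + 1·6 = 1158
#8: 5·18 + 4·157 + 1·8 = 726
#9: 5·26 + 4·87 + 1·10 = 488
#10: 5·17 + 4·53 + 1·7 = 304
Lowest: #5 at 300.

#5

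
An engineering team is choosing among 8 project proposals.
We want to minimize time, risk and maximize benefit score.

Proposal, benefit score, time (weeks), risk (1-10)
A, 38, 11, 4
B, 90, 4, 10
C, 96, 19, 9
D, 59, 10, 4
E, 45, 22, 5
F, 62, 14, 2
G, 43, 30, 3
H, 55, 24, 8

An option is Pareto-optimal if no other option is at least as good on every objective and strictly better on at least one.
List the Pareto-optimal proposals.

B, C, D, F

A: dominated by D (benefit score 59≥38, time 10≤11, risk 4≤4).
B: not dominated (best time).
C: not dominated (best benefit score).
D: not dominated.
E: dominated by D (benefit score 59≥45, time 10≤22, risk 4≤5).
F: not dominated (best risk).
G: dominated by F (benefit score 62≥43, time 14≤30, risk 2≤3).
H: dominated by D (benefit score 59≥55, time 10≤24, risk 4≤8).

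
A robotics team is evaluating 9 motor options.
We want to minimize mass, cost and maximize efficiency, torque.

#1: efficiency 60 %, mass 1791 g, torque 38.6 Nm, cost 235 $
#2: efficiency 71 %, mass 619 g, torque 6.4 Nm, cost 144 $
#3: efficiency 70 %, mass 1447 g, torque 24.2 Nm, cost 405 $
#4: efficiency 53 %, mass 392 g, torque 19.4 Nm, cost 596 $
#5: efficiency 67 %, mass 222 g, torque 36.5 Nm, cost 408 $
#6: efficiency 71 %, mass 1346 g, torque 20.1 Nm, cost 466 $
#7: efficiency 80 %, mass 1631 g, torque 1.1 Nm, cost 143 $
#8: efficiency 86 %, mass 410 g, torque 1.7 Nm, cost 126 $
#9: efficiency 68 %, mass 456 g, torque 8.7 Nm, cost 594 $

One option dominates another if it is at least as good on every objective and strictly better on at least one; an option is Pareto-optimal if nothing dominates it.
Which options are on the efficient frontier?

#1: not dominated (best torque).
#2: not dominated.
#3: not dominated.
#4: dominated by #5 (efficiency 67≥53, mass 222≤392, torque 36.5≥19.4, cost 408≤596).
#5: not dominated (best mass).
#6: not dominated.
#7: dominated by #8 (efficiency 86≥80, mass 410≤1631, torque 1.7≥1.1, cost 126≤143).
#8: not dominated (best efficiency).
#9: not dominated.

#1, #2, #3, #5, #6, #8, #9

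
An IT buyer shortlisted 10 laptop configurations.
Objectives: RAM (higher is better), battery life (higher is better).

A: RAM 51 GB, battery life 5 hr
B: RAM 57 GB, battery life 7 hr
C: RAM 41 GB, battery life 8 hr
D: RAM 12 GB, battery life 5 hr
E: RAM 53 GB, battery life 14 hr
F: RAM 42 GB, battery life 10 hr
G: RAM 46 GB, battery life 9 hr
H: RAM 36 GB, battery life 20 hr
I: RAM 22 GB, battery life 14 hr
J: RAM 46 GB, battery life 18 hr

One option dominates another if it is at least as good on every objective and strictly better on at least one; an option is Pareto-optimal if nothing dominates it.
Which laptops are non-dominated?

B, E, H, J

A: dominated by B (RAM 57≥51, battery life 7≥5).
B: not dominated (best RAM).
C: dominated by E (RAM 53≥41, battery life 14≥8).
D: dominated by A (RAM 51≥12, battery life 5≥5).
E: not dominated.
F: dominated by E (RAM 53≥42, battery life 14≥10).
G: dominated by E (RAM 53≥46, battery life 14≥9).
H: not dominated (best battery life).
I: dominated by E (RAM 53≥22, battery life 14≥14).
J: not dominated.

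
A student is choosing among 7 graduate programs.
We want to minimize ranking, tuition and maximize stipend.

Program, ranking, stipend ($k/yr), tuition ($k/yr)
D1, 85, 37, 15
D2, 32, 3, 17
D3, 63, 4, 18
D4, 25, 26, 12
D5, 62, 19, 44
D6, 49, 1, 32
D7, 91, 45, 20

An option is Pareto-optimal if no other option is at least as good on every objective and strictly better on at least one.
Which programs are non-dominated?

D1: not dominated.
D2: dominated by D4 (ranking 25≤32, stipend 26≥3, tuition 12≤17).
D3: dominated by D4 (ranking 25≤63, stipend 26≥4, tuition 12≤18).
D4: not dominated (best ranking).
D5: dominated by D4 (ranking 25≤62, stipend 26≥19, tuition 12≤44).
D6: dominated by D2 (ranking 32≤49, stipend 3≥1, tuition 17≤32).
D7: not dominated (best stipend).

D1, D4, D7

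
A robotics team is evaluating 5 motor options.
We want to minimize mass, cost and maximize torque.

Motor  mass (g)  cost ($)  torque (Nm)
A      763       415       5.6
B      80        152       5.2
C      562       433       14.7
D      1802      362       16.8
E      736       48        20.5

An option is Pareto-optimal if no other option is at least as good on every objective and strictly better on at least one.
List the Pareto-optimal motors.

B, C, E

A: dominated by E (mass 736≤763, cost 48≤415, torque 20.5≥5.6).
B: not dominated (best mass).
C: not dominated.
D: dominated by E (mass 736≤1802, cost 48≤362, torque 20.5≥16.8).
E: not dominated (best cost).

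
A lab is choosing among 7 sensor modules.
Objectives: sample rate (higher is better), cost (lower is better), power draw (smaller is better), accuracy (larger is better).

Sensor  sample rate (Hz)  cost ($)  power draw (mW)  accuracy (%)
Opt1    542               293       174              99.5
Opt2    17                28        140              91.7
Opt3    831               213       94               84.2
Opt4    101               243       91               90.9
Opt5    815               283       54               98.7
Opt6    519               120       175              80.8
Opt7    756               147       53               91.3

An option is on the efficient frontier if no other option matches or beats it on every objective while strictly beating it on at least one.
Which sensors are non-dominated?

Opt1, Opt2, Opt3, Opt5, Opt6, Opt7

Opt1: not dominated (best accuracy).
Opt2: not dominated (best cost).
Opt3: not dominated (best sample rate).
Opt4: dominated by Opt7 (sample rate 756≥101, cost 147≤243, power draw 53≤91, accuracy 91.3≥90.9).
Opt5: not dominated.
Opt6: not dominated.
Opt7: not dominated (best power draw).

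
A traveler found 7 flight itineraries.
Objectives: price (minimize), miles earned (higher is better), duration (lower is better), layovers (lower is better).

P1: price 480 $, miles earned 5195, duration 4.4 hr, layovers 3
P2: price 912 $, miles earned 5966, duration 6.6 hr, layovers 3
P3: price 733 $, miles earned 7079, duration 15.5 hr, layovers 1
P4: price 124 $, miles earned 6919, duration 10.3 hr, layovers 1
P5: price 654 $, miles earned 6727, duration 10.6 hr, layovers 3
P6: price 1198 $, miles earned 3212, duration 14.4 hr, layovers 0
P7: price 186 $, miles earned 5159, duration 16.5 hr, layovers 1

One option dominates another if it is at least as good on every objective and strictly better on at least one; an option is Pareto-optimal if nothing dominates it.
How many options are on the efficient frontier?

5

P1: not dominated (best duration).
P2: not dominated.
P3: not dominated (best miles earned).
P4: not dominated (best price).
P5: dominated by P4 (price 124≤654, miles earned 6919≥6727, duration 10.3≤10.6, layovers 1≤3).
P6: not dominated (best layovers).
P7: dominated by P4 (price 124≤186, miles earned 6919≥5159, duration 10.3≤16.5, layovers 1≤1).
Pareto-optimal: P1, P2, P3, P4, P6 → 5.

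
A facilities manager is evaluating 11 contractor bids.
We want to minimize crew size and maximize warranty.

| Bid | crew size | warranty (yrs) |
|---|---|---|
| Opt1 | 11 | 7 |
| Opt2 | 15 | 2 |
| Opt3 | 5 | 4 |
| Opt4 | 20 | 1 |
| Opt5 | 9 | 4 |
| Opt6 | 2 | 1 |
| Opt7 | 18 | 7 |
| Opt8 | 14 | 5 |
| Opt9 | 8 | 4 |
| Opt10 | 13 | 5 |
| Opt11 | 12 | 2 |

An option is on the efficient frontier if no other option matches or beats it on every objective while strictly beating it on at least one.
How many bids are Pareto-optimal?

Opt1: not dominated.
Opt2: dominated by Opt1 (crew size 11≤15, warranty 7≥2).
Opt3: not dominated.
Opt4: dominated by Opt1 (crew size 11≤20, warranty 7≥1).
Opt5: dominated by Opt3 (crew size 5≤9, warranty 4≥4).
Opt6: not dominated (best crew size).
Opt7: dominated by Opt1 (crew size 11≤18, warranty 7≥7).
Opt8: dominated by Opt1 (crew size 11≤14, warranty 7≥5).
Opt9: dominated by Opt3 (crew size 5≤8, warranty 4≥4).
Opt10: dominated by Opt1 (crew size 11≤13, warranty 7≥5).
Opt11: dominated by Opt1 (crew size 11≤12, warranty 7≥2).
Pareto-optimal: Opt1, Opt3, Opt6 → 3.

3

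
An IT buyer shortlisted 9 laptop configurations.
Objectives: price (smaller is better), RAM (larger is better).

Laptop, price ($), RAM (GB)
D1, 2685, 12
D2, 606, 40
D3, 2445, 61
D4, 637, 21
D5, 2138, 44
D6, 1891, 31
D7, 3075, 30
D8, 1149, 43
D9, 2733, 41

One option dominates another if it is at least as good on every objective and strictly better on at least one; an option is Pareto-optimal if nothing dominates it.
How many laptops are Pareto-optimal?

4

D1: dominated by D2 (price 606≤2685, RAM 40≥12).
D2: not dominated (best price).
D3: not dominated (best RAM).
D4: dominated by D2 (price 606≤637, RAM 40≥21).
D5: not dominated.
D6: dominated by D2 (price 606≤1891, RAM 40≥31).
D7: dominated by D2 (price 606≤3075, RAM 40≥30).
D8: not dominated.
D9: dominated by D3 (price 2445≤2733, RAM 61≥41).
Pareto-optimal: D2, D3, D5, D8 → 4.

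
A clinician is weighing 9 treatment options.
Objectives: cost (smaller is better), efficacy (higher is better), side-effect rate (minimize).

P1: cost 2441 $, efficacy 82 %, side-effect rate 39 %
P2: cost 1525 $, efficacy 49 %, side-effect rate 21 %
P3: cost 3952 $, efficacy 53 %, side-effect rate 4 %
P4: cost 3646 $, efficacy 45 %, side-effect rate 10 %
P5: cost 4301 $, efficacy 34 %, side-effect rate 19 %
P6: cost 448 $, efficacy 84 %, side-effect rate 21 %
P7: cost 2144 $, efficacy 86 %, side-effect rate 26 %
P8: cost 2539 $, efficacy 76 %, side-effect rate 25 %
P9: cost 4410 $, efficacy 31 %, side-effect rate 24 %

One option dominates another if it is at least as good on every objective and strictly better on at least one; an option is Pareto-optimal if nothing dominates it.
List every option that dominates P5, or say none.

P3: cost 3952≤4301, efficacy 53≥34, side-effect rate 4≤19 — dominates P5.
P4: cost 3646≤4301, efficacy 45≥34, side-effect rate 10≤19 — dominates P5.
Others (P1, P2, P6, P7, P8, P9) are each worse than P5 on at least one objective.

P3, P4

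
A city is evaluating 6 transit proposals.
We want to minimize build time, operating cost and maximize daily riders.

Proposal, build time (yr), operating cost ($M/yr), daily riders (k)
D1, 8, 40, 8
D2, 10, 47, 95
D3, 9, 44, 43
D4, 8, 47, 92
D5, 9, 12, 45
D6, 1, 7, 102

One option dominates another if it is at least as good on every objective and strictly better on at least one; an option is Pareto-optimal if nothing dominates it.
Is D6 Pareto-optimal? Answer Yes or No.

Yes

D1: worse on build time (8 vs 1).
D2: worse on build time (10 vs 1).
D3: worse on build time (9 vs 1).
D4: worse on build time (8 vs 1).
D5: worse on build time (9 vs 1).
No option is at least as good as D6 on every objective and strictly better on one.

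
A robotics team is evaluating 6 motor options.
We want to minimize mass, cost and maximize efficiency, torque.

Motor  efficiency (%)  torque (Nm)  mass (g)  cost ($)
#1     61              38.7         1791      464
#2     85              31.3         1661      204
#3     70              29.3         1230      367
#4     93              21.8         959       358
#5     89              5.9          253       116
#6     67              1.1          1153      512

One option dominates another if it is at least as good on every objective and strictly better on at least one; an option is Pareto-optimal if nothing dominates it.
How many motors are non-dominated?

#1: not dominated (best torque).
#2: not dominated.
#3: not dominated.
#4: not dominated (best efficiency).
#5: not dominated (best mass).
#6: dominated by #4 (efficiency 93≥67, torque 21.8≥1.1, mass 959≤1153, cost 358≤512).
Pareto-optimal: #1, #2, #3, #4, #5 → 5.

5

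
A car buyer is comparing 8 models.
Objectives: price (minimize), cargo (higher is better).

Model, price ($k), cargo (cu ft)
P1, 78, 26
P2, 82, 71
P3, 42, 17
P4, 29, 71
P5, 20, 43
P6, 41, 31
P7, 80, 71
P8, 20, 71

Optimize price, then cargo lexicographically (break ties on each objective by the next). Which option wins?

First minimize price: best is 20, kept {P5, P8}.
Then maximize cargo: best is 71, kept {P8}.

P8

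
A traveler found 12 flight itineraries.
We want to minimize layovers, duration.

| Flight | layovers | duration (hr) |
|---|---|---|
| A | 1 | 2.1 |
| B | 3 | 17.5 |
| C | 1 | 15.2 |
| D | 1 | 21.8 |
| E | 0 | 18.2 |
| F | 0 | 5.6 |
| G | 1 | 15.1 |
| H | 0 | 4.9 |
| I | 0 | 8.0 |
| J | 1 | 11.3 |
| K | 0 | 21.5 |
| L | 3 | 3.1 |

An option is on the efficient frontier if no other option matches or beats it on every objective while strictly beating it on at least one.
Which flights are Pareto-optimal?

A, H

A: not dominated (best duration).
B: dominated by A (layovers 1≤3, duration 2.1≤17.5).
C: dominated by A (layovers 1≤1, duration 2.1≤15.2).
D: dominated by A (layovers 1≤1, duration 2.1≤21.8).
E: dominated by F (layovers 0≤0, duration 5.6≤18.2).
F: dominated by H (layovers 0≤0, duration 4.9≤5.6).
G: dominated by A (layovers 1≤1, duration 2.1≤15.1).
H: not dominated.
I: dominated by F (layovers 0≤0, duration 5.6≤8.0).
J: dominated by A (layovers 1≤1, duration 2.1≤11.3).
K: dominated by E (layovers 0≤0, duration 18.2≤21.5).
L: dominated by A (layovers 1≤3, duration 2.1≤3.1).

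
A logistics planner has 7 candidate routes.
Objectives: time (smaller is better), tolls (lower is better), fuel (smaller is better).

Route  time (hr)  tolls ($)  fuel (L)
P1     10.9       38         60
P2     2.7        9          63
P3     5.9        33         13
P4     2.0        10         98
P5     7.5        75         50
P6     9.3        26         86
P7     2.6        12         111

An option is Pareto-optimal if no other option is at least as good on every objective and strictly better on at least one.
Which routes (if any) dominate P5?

P3: time 5.9≤7.5, tolls 33≤75, fuel 13≤50 — dominates P5.
Others (P1, P2, P4, P6, P7) are each worse than P5 on at least one objective.

P3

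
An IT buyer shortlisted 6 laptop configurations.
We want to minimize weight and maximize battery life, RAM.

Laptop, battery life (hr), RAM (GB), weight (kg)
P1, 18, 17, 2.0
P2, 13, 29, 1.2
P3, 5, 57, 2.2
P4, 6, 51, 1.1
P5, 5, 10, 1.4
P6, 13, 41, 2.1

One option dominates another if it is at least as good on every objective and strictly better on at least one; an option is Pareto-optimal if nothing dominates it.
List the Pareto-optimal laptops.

P1: not dominated (best battery life).
P2: not dominated.
P3: not dominated (best RAM).
P4: not dominated (best weight).
P5: dominated by P2 (battery life 13≥5, RAM 29≥10, weight 1.2≤1.4).
P6: not dominated.

P1, P2, P3, P4, P6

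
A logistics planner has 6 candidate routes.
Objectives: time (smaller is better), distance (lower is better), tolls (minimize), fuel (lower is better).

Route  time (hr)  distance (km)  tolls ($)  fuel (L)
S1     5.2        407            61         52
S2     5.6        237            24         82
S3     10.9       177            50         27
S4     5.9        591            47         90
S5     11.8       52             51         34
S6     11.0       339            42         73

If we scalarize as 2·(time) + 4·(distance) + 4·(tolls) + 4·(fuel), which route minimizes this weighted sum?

S5

S1: 2·5.2 + 4·407 + 4·61 + 4·52 = 2090.4
S2: 2·5.6 + 4·237 + 4·24 + 4·82 = 1383.2
S3: 2·10.9 + 4·177 + 4·50 + 4·27 = 1037.8
S4: 2·5.9 + 4·591 + 4·47 + 4·90 = 2923.8
S5: 2·11.8 + 4·52 + 4·51 + 4·34 = 571.6
S6: 2·11.0 + 4·339 + 4·42 + 4·73 = 1838.0
Lowest: S5 at 571.6.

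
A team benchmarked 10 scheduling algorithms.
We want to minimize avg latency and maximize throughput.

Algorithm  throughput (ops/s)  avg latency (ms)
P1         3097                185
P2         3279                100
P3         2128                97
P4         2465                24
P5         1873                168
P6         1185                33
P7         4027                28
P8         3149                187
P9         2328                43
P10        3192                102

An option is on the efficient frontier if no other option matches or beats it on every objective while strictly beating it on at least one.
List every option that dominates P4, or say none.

none

P1: worse on avg latency (185 vs 24).
P2: worse on avg latency (100 vs 24).
P3: worse on throughput (2128 vs 2465).
P5: worse on throughput (1873 vs 2465).
P6: worse on throughput (1185 vs 2465).
P7: worse on avg latency (28 vs 24).
P8: worse on avg latency (187 vs 24).
P9: worse on throughput (2328 vs 2465).
P10: worse on avg latency (102 vs 24).
No option dominates P4.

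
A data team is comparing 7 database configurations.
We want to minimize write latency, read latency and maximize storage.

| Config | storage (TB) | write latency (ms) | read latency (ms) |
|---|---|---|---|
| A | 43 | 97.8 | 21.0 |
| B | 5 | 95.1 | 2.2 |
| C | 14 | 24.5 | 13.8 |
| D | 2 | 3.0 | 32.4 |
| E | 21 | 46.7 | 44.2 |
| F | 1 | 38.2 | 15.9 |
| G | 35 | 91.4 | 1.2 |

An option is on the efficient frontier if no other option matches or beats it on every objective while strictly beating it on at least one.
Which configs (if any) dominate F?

C

C: storage 14≥1, write latency 24.5≤38.2, read latency 13.8≤15.9 — dominates F.
Others (A, B, D, E, G) are each worse than F on at least one objective.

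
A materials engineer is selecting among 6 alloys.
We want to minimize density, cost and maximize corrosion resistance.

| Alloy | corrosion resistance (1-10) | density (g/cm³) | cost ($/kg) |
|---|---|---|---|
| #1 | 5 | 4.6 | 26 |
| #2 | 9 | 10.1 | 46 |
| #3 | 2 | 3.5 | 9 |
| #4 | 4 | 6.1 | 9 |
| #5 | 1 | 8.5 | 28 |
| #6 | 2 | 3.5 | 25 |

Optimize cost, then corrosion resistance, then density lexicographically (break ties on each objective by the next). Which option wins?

#4

First minimize cost: best is 9, kept {#3, #4}.
Then maximize corrosion resistance: best is 4, kept {#4}.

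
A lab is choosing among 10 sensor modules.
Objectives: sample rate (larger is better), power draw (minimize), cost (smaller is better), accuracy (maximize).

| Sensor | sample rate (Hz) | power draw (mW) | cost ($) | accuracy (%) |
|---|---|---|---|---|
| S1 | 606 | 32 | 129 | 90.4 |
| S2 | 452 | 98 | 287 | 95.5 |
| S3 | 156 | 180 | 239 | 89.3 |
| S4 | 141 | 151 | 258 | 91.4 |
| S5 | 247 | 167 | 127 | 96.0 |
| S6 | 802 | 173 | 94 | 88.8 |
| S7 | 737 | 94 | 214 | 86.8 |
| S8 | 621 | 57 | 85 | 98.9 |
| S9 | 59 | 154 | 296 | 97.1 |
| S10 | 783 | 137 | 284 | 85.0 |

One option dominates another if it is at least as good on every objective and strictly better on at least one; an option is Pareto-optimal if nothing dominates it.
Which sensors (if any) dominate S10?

S1: worse on sample rate (606 vs 783).
S2: worse on sample rate (452 vs 783).
S3: worse on sample rate (156 vs 783).
S4: worse on sample rate (141 vs 783).
S5: worse on sample rate (247 vs 783).
S6: worse on power draw (173 vs 137).
S7: worse on sample rate (737 vs 783).
S8: worse on sample rate (621 vs 783).
S9: worse on sample rate (59 vs 783).
No option dominates S10.

none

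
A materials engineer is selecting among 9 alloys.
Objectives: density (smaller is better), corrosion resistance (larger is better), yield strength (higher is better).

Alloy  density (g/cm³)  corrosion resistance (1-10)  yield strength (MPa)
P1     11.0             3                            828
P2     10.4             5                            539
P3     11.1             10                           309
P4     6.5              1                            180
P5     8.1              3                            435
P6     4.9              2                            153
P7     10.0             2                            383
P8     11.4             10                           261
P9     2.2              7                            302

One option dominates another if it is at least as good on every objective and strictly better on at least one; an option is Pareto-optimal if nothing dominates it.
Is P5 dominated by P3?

P3 vs P5: P3 is worse on density (11.1 vs 8.1), so it does not dominate P5.

No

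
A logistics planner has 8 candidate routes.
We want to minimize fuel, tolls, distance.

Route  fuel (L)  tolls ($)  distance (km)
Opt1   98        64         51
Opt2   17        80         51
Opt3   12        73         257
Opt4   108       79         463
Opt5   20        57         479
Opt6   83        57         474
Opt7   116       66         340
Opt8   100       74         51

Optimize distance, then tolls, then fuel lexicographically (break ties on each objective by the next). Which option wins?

Opt1

First minimize distance: best is 51, kept {Opt1, Opt2, Opt8}.
Then minimize tolls: best is 64, kept {Opt1}.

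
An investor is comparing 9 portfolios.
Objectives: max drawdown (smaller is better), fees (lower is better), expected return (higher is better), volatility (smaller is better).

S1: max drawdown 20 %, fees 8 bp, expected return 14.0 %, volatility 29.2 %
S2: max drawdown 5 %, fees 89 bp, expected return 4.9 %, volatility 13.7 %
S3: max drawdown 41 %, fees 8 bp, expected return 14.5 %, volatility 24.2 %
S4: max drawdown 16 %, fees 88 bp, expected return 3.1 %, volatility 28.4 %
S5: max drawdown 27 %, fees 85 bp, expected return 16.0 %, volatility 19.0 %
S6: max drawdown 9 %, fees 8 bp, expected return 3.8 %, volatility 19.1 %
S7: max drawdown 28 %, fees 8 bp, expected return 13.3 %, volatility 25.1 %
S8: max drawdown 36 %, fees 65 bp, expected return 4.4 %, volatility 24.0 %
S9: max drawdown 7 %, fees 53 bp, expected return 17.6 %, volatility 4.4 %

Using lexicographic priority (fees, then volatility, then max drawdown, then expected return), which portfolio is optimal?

S6

First minimize fees: best is 8, kept {S1, S3, S6, S7}.
Then minimize volatility: best is 19.1, kept {S6}.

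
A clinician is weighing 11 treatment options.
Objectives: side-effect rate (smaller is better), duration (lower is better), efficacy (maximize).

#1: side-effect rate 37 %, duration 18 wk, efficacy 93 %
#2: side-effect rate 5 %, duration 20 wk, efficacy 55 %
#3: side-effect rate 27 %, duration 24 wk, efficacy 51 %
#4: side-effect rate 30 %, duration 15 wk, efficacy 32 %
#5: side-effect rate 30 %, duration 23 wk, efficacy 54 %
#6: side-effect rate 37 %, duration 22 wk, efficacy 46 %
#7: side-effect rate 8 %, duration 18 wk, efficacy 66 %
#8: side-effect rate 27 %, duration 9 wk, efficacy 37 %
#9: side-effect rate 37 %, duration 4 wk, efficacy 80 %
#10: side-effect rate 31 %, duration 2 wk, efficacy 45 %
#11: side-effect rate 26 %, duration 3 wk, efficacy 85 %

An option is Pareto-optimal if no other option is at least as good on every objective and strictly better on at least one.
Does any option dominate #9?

Yes

#11 vs #9: side-effect rate 26≤37, duration 3≤4, efficacy 85≥80 — #11 is at least as good on every objective and strictly better on at least one, so #11 dominates #9.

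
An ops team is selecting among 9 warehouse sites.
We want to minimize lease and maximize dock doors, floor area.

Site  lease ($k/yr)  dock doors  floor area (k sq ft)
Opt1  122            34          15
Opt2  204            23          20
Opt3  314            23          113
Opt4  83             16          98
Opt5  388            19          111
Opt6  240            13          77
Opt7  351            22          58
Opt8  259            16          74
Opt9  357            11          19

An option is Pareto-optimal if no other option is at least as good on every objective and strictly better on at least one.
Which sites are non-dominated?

Opt1, Opt2, Opt3, Opt4

Opt1: not dominated (best dock doors).
Opt2: not dominated.
Opt3: not dominated (best floor area).
Opt4: not dominated (best lease).
Opt5: dominated by Opt3 (lease 314≤388, dock doors 23≥19, floor area 113≥111).
Opt6: dominated by Opt4 (lease 83≤240, dock doors 16≥13, floor area 98≥77).
Opt7: dominated by Opt3 (lease 314≤351, dock doors 23≥22, floor area 113≥58).
Opt8: dominated by Opt4 (lease 83≤259, dock doors 16≥16, floor area 98≥74).
Opt9: dominated by Opt2 (lease 204≤357, dock doors 23≥11, floor area 20≥19).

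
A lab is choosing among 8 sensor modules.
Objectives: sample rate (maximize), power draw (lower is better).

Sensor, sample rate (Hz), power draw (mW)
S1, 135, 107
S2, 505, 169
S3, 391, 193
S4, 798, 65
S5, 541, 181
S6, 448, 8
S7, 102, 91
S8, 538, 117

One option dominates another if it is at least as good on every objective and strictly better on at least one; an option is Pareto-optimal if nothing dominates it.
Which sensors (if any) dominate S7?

S4: sample rate 798≥102, power draw 65≤91 — dominates S7.
S6: sample rate 448≥102, power draw 8≤91 — dominates S7.
Others (S1, S2, S3, S5, S8) are each worse than S7 on at least one objective.

S4, S6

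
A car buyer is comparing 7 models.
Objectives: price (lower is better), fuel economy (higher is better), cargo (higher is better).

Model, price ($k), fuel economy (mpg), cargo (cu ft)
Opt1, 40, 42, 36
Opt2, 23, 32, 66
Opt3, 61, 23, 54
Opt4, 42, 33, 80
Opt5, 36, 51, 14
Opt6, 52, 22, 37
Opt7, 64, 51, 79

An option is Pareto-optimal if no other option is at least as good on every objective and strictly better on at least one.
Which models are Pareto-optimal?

Opt1: not dominated.
Opt2: not dominated (best price).
Opt3: dominated by Opt2 (price 23≤61, fuel economy 32≥23, cargo 66≥54).
Opt4: not dominated (best cargo).
Opt5: not dominated.
Opt6: dominated by Opt2 (price 23≤52, fuel economy 32≥22, cargo 66≥37).
Opt7: not dominated.

Opt1, Opt2, Opt4, Opt5, Opt7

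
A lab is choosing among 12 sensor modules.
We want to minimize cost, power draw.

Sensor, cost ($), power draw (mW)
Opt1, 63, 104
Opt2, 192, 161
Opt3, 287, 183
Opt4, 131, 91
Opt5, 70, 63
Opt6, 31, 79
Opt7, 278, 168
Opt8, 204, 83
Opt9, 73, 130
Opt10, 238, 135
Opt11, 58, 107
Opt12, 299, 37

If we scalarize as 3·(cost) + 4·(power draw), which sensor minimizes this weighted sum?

Opt1: 3·63 + 4·104 = 605
Opt2: 3·192 + 4·161 = 1220
Opt3: 3·287 + 4·183 = 1593
Opt4: 3·131 + 4·91 = 757
Opt5: 3·70 + 4·63 = 462
Opt6: 3·31 + 4·79 = 409
Opt7: 3·278 + 4·168 = 1506
Opt8: 3·204 + 4·83 = 944
Opt9: 3·73 + 4·130 = 739
Opt10: 3·238 + 4·135 = 1254
Opt11: 3·58 + 4·107 = 602
Opt12: 3·299 + 4·37 = 1045
Lowest: Opt6 at 409.

Opt6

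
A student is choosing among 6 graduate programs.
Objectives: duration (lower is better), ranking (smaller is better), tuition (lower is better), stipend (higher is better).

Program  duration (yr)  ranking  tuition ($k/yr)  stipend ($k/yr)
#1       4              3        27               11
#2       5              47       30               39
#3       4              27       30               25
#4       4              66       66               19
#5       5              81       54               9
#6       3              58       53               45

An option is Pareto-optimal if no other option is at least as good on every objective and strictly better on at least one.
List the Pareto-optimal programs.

#1, #2, #3, #6

#1: not dominated (best ranking).
#2: not dominated.
#3: not dominated.
#4: dominated by #3 (duration 4≤4, ranking 27≤66, tuition 30≤66, stipend 25≥19).
#5: dominated by #1 (duration 4≤5, ranking 3≤81, tuition 27≤54, stipend 11≥9).
#6: not dominated (best duration).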